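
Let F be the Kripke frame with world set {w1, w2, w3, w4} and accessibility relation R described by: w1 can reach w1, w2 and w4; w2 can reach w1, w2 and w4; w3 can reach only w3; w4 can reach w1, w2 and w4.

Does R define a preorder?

Reflexive: yes — every world is R-related to itself.
Transitive: yes — every two-step R-path is closed by a direct edge.
So R is a preorder.

Yes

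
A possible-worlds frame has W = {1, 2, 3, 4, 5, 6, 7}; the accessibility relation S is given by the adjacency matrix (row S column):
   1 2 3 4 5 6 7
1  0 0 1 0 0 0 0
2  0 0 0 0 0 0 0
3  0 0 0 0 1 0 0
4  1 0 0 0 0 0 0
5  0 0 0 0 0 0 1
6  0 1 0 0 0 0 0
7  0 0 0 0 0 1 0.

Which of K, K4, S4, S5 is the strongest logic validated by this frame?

Transitive (axiom 4): no — 1 S 3 and 3 S 5, but not 1 S 5.
Reflexive (axiom T): no — 1 is not related to itself.
Euclidean (axiom 5): no — 1 S 3 and 1 S 3, but not 3 S 3.
So F validates K; K4 would additionally require S to be transitive. The strongest is K.

K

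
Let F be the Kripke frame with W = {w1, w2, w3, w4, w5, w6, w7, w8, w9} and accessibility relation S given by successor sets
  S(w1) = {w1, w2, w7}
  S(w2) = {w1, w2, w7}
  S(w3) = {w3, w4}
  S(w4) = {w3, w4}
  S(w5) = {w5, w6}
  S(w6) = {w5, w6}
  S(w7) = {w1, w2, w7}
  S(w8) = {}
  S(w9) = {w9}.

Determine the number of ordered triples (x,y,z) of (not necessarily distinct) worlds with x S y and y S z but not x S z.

0

S is transitive; there are no such tuples.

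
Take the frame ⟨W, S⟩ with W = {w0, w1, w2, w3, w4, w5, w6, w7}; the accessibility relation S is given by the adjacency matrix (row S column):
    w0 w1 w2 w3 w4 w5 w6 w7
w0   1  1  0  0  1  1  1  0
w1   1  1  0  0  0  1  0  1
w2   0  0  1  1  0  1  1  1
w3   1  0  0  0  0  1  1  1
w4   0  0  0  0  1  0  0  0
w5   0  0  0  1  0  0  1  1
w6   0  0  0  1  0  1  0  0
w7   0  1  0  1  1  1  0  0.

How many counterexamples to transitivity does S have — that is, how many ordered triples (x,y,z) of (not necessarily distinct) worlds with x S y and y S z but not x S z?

Enumerating: (w0,w1,w7), (w0,w5,w3), (w0,w5,w7), (w0,w6,w3), (w1,w0,w4), (w1,w0,w6), (w1,w5,w3), (w1,w5,w6), (w1,w7,w3), (w1,w7,w4), (w2,w3,w0), (w2,w7,w1), … and 26 more.
Total: 38.

38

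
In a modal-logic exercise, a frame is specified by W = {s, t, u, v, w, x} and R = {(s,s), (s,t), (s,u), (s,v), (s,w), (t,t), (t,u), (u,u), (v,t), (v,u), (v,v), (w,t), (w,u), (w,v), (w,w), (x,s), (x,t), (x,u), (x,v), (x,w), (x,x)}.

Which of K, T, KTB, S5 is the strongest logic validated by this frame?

T

Reflexive (axiom T): yes — every world is R-related to itself.
Symmetric (axiom B): no — s R t but not t R s.
Euclidean (axiom 5): no — s R t and s R v, but not t R v.
So F validates K, T; KTB would additionally require R to be symmetric. The strongest is T.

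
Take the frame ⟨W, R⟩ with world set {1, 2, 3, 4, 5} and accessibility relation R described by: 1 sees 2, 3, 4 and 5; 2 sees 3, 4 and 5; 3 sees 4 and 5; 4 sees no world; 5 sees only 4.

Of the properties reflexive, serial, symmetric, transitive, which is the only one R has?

Reflexive: no — 1 is not related to itself.
Serial: no — 4 has no R-successor.
Symmetric: no — 1 R 2 but not 2 R 1.
Transitive: yes — every two-step R-path is closed by a direct edge.
Only transitive holds.

transitive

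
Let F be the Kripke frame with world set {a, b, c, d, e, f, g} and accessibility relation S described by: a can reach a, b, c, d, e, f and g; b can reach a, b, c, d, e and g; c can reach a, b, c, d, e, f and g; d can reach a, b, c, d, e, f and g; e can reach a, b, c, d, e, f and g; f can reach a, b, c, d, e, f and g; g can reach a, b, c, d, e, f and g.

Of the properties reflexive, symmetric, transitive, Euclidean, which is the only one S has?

Reflexive: yes — every world is S-related to itself.
Symmetric: no — f S b but not b S f.
Transitive: no — b S a and a S f, but not b S f.
Euclidean: no — a S b and a S f, but not b S f.
Only reflexive holds.

reflexive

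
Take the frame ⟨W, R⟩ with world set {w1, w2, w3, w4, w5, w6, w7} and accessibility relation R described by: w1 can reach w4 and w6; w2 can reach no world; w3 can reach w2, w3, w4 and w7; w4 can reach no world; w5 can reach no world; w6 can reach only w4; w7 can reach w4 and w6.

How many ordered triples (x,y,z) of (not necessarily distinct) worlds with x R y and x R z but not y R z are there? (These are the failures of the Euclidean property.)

Enumerating: (w1,w4,w4), (w1,w4,w6), (w1,w6,w6), (w3,w2,w2), (w3,w2,w3), (w3,w2,w4), (w3,w2,w7), (w3,w4,w2), (w3,w4,w3), (w3,w4,w4), (w3,w4,w7), (w3,w7,w2), (w3,w7,w3), (w3,w7,w7), (w6,w4,w4), (w7,w4,w4), (w7,w4,w6), (w7,w6,w6).

18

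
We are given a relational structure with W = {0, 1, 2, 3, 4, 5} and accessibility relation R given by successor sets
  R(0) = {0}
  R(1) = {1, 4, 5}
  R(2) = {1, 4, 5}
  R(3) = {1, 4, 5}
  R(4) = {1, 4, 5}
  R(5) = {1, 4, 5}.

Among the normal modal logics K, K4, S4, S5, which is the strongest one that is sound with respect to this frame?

Transitive (axiom 4): yes — every two-step R-path is closed by a direct edge.
Reflexive (axiom T): no — 2 is not related to itself.
Euclidean (axiom 5): yes — any two successors of a common world are R-related.
So F validates K, K4; S4 would additionally require R to be reflexive. The strongest is K4.

K4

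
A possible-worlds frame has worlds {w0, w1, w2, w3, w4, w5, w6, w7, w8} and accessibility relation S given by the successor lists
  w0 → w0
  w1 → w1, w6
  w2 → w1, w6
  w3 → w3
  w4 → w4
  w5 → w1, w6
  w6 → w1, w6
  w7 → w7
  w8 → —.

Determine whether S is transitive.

Yes

Transitive: yes — every two-step S-path is closed by a direct edge.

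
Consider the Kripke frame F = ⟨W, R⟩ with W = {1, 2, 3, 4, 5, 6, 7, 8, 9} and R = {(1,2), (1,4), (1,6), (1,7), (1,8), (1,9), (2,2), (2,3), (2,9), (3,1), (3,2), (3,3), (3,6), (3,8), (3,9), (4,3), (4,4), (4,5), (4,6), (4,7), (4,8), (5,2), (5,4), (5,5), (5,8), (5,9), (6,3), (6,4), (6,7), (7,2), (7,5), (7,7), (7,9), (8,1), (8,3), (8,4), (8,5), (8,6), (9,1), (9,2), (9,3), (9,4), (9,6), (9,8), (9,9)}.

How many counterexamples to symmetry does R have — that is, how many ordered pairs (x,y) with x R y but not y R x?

17

Enumerating: (1,2), (1,4), (1,6), (1,7), (3,1), (4,3), (4,7), (5,2), (5,9), (6,7), (7,2), (7,5), (7,9), (8,6), (9,4), (9,6), (9,8).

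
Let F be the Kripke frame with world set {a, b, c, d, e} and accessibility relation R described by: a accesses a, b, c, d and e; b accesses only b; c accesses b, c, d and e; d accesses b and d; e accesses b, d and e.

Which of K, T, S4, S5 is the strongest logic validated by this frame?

S4

Reflexive (axiom T): yes — every world is R-related to itself.
Transitive (axiom 4): yes — every two-step R-path is closed by a direct edge.
Euclidean (axiom 5): no — a R b and a R c, but not b R c.
So F validates K, T, S4; S5 would additionally require R to be Euclidean. The strongest is S4.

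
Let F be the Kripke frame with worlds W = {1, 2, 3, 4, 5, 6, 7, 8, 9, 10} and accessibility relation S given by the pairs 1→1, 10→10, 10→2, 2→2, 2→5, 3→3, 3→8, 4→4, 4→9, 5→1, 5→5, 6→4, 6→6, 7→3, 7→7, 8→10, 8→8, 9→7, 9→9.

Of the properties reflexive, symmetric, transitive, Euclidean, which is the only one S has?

Reflexive: yes — every world is S-related to itself.
Symmetric: no — 10 S 2 but not 2 S 10.
Transitive: no — 10 S 2 and 2 S 5, but not 10 S 5.
Euclidean: no — 10 S 2 and 10 S 10, but not 2 S 10.
Only reflexive holds.

reflexive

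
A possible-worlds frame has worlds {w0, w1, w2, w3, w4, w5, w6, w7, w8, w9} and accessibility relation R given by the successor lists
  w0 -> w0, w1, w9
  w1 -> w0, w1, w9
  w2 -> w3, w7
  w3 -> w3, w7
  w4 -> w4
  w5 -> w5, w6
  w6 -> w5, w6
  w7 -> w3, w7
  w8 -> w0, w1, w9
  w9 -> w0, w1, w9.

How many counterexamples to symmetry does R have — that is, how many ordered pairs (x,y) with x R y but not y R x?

5

Enumerating: (w2,w3), (w2,w7), (w8,w0), (w8,w1), (w8,w9).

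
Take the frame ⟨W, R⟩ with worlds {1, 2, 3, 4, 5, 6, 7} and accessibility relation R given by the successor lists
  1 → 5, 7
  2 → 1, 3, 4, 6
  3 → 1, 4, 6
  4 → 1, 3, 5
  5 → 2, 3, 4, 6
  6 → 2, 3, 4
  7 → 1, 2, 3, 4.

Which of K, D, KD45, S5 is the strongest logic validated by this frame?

D

Serial (axiom D): yes — every world has a successor (e.g. 1 R 5).
Euclidean (axiom 5): no — 1 R 5 and 1 R 7, but not 5 R 7.
Transitive (axiom 4): no — 1 R 5 and 5 R 2, but not 1 R 2.
Reflexive (axiom T): no — 1 is not related to itself.
So F validates K, D; KD45 would additionally require R to be Euclidean and transitive. The strongest is D.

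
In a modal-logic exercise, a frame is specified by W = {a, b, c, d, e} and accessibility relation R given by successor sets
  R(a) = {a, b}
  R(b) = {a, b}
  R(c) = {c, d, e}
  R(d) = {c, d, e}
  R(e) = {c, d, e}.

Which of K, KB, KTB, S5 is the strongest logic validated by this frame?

S5

Symmetric (axiom B): yes — every pair in R has its reverse in R.
Reflexive (axiom T): yes — every world is R-related to itself.
Euclidean (axiom 5): yes — any two successors of a common world are R-related.
So F validates K, KB, KTB, S5. The strongest is S5.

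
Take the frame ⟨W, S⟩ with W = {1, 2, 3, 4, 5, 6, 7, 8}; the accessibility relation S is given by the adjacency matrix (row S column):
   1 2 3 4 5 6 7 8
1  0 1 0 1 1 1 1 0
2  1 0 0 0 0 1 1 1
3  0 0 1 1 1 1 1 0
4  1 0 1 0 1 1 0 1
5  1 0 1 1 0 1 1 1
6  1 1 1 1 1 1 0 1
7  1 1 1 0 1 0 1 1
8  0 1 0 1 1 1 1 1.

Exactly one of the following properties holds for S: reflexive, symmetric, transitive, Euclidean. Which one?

Reflexive: no — 1 is not related to itself.
Symmetric: yes — every pair in S has its reverse in S.
Transitive: no — 1 S 2 and 2 S 8, but not 1 S 8.
Euclidean: no — 1 S 2 and 1 S 4, but not 2 S 4.
Only symmetric holds.

symmetric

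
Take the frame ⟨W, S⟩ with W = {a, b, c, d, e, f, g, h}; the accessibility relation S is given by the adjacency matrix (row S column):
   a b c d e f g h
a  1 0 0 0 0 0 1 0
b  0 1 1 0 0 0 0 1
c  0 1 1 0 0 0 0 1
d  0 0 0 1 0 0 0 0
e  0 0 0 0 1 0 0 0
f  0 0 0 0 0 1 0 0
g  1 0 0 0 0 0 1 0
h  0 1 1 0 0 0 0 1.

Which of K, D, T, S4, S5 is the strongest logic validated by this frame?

Serial (axiom D): yes — every world has a successor (e.g. a S a).
Reflexive (axiom T): yes — every world is S-related to itself.
Transitive (axiom 4): yes — every two-step S-path is closed by a direct edge.
Euclidean (axiom 5): yes — any two successors of a common world are S-related.
So F validates K, D, T, S4, S5. The strongest is S5.

S5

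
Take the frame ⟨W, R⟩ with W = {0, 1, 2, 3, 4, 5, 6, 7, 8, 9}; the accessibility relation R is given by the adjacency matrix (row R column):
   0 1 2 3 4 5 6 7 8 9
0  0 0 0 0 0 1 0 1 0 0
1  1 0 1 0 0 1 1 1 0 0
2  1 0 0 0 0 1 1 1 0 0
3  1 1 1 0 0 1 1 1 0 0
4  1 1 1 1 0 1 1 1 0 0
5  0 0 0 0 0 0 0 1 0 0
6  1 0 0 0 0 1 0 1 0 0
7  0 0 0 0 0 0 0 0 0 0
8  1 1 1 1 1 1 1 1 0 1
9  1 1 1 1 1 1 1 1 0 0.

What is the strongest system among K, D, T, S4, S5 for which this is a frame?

Serial (axiom D): no — 7 has no R-successor.
Reflexive (axiom T): no — 0 is not related to itself.
Transitive (axiom 4): yes — every two-step R-path is closed by a direct edge.
Euclidean (axiom 5): no — 0 R 7 and 0 R 5, but not 7 R 5.
So F validates K; D would additionally require R to be serial. The strongest is K.

K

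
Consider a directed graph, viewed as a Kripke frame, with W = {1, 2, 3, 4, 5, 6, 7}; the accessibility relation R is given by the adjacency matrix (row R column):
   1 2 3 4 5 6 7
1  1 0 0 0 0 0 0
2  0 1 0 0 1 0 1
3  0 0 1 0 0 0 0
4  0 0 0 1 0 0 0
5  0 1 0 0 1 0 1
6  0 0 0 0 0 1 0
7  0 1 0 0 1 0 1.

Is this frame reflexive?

Yes

Reflexive: yes — every world is R-related to itself.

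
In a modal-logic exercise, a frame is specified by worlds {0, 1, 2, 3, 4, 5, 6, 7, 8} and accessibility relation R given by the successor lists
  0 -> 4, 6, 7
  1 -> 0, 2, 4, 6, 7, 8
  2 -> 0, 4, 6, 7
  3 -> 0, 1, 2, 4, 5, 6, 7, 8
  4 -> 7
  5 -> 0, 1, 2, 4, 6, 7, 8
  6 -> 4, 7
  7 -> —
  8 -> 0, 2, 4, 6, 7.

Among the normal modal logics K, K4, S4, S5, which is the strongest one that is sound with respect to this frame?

K4

Transitive (axiom 4): yes — every two-step R-path is closed by a direct edge.
Reflexive (axiom T): no — 0 is not related to itself.
Euclidean (axiom 5): no — 0 R 4 and 0 R 6, but not 4 R 6.
So F validates K, K4; S4 would additionally require R to be reflexive. The strongest is K4.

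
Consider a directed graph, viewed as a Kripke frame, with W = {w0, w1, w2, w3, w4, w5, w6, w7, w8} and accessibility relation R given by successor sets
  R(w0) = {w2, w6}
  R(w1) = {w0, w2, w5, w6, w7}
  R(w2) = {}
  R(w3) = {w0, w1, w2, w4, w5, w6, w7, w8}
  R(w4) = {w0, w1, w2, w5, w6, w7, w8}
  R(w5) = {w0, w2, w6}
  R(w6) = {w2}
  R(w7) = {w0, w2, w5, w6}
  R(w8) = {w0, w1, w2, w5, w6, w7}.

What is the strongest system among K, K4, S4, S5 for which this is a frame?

K4

Transitive (axiom 4): yes — every two-step R-path is closed by a direct edge.
Reflexive (axiom T): no — w0 is not related to itself.
Euclidean (axiom 5): no — w0 R w2 and w0 R w6, but not w2 R w6.
So F validates K, K4; S4 would additionally require R to be reflexive. The strongest is K4.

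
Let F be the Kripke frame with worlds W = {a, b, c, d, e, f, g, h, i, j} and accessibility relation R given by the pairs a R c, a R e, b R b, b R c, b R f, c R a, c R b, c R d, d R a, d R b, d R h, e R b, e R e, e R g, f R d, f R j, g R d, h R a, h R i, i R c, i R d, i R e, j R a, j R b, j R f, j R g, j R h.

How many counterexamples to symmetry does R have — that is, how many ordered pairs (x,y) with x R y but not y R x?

Enumerating: (a,e), (b,f), (c,d), (d,a), (d,b), (d,h), (e,b), (e,g), (f,d), (g,d), (h,a), (h,i), … and 7 more.
Total: 19.

19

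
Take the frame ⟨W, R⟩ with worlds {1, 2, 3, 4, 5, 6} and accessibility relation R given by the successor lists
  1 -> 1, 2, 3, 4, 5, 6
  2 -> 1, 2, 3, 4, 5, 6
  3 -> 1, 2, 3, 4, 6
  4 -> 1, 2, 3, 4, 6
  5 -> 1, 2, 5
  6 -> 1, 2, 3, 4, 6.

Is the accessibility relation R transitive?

Transitive: no — 3 R 1 and 1 R 5, but not 3 R 5.

No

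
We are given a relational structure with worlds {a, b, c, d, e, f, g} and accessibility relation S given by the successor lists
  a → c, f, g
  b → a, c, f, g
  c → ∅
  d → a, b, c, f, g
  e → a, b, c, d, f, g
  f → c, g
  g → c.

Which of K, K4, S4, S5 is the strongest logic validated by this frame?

K4

Transitive (axiom 4): yes — every two-step S-path is closed by a direct edge.
Reflexive (axiom T): no — a is not related to itself.
Euclidean (axiom 5): no — a S c and a S f, but not c S f.
So F validates K, K4; S4 would additionally require S to be reflexive. The strongest is K4.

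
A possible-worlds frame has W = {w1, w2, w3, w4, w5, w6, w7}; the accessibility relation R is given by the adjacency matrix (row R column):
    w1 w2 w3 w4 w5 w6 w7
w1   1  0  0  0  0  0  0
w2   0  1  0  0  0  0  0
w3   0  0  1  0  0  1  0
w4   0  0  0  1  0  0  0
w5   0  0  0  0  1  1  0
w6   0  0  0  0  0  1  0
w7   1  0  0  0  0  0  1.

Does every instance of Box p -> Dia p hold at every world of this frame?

The schema D characterises exactly the serial frames.
Serial: yes — every world has a successor (e.g. w1 R w1).

Yes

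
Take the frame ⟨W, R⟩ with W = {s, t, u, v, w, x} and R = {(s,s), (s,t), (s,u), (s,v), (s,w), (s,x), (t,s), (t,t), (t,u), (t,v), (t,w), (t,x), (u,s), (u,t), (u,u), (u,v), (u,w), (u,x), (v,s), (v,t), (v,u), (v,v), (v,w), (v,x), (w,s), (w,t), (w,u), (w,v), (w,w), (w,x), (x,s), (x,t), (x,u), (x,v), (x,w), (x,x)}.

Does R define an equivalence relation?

Yes

Reflexive: yes — every world is R-related to itself.
Symmetric: yes — every pair in R has its reverse in R.
Transitive: yes — every two-step R-path is closed by a direct edge.
So R is an equivalence relation.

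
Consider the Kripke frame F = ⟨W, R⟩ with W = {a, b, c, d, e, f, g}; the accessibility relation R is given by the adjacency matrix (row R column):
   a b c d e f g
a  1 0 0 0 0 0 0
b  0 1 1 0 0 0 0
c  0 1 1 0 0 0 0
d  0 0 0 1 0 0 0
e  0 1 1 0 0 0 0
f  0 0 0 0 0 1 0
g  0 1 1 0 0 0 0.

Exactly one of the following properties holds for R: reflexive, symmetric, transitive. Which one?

transitive

Reflexive: no — e is not related to itself.
Symmetric: no — e R b but not b R e.
Transitive: yes — every two-step R-path is closed by a direct edge.
Only transitive holds.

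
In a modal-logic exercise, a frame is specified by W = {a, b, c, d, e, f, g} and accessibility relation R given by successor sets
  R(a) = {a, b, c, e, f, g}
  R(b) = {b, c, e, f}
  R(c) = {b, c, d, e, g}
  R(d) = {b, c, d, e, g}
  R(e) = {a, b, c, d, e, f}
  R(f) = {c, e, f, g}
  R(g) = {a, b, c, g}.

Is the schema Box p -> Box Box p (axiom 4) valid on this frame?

The schema 4 characterises exactly the transitive frames.
Transitive: no — a R c and c R d, but not a R d.

No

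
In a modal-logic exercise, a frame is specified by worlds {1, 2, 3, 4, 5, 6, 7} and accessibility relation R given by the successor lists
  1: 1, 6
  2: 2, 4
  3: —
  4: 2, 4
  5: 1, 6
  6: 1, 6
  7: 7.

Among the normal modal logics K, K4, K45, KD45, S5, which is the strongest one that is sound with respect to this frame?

Transitive (axiom 4): yes — every two-step R-path is closed by a direct edge.
Euclidean (axiom 5): yes — any two successors of a common world are R-related.
Serial (axiom D): no — 3 has no R-successor.
Reflexive (axiom T): no — 3 is not related to itself.
So F validates K, K4, K45; KD45 would additionally require R to be serial. The strongest is K45.

K45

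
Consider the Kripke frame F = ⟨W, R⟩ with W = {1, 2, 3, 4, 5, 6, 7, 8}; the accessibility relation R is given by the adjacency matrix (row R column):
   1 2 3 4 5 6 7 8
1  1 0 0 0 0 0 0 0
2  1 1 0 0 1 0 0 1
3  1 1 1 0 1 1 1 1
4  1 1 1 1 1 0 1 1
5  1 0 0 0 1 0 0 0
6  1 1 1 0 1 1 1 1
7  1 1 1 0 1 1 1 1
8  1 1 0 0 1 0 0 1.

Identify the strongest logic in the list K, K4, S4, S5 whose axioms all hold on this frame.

Transitive (axiom 4): no — 4 R 3 and 3 R 6, but not 4 R 6.
Reflexive (axiom T): yes — every world is R-related to itself.
Euclidean (axiom 5): no — 2 R 1 and 2 R 5, but not 1 R 5.
So F validates K; K4 would additionally require R to be transitive. The strongest is K.

K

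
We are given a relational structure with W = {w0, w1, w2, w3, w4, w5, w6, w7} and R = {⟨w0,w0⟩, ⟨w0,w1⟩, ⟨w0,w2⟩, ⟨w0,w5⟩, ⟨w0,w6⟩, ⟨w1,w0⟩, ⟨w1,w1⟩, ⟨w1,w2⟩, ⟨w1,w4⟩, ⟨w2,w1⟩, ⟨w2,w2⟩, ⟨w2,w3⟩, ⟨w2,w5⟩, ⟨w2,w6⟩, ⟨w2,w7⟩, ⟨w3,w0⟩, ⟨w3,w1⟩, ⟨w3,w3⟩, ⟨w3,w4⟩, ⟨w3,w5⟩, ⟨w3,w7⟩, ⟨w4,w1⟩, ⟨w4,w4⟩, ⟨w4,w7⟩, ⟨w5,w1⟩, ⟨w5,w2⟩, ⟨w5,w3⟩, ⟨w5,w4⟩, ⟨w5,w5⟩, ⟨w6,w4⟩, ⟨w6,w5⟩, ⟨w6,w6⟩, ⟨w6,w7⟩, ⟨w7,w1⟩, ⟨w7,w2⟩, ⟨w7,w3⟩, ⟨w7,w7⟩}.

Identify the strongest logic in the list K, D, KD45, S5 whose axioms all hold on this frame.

D

Serial (axiom D): yes — every world has a successor (e.g. w0 R w0).
Euclidean (axiom 5): no — w0 R w1 and w0 R w5, but not w1 R w5.
Transitive (axiom 4): no — w0 R w1 and w1 R w4, but not w0 R w4.
Reflexive (axiom T): yes — every world is R-related to itself.
So F validates K, D; KD45 would additionally require R to be Euclidean and transitive. The strongest is D.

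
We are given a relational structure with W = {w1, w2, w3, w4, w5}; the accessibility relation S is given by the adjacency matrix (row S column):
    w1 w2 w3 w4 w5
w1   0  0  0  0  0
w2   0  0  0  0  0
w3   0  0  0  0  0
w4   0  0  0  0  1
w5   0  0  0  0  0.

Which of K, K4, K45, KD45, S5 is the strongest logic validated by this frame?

K4

Transitive (axiom 4): yes — every two-step S-path is closed by a direct edge.
Euclidean (axiom 5): no — w4 S w5 and w4 S w5, but not w5 S w5.
Serial (axiom D): no — w1 has no S-successor.
Reflexive (axiom T): no — w1 is not related to itself.
So F validates K, K4; K45 would additionally require S to be Euclidean. The strongest is K4.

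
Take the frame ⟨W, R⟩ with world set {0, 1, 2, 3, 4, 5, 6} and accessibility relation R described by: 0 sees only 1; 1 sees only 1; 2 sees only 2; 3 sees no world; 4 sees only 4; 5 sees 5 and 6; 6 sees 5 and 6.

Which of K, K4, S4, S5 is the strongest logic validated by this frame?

K4

Transitive (axiom 4): yes — every two-step R-path is closed by a direct edge.
Reflexive (axiom T): no — 0 is not related to itself.
Euclidean (axiom 5): yes — any two successors of a common world are R-related.
So F validates K, K4; S4 would additionally require R to be reflexive. The strongest is K4.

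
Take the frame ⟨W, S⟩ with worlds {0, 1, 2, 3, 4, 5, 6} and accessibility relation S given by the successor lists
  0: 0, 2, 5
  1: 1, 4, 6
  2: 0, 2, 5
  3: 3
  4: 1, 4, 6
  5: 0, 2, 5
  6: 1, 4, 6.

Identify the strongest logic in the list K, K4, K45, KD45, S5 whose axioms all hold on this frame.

Transitive (axiom 4): yes — every two-step S-path is closed by a direct edge.
Euclidean (axiom 5): yes — any two successors of a common world are S-related.
Serial (axiom D): yes — every world has a successor (e.g. 0 S 0).
Reflexive (axiom T): yes — every world is S-related to itself.
So F validates K, K4, K45, KD45, S5. The strongest is S5.

S5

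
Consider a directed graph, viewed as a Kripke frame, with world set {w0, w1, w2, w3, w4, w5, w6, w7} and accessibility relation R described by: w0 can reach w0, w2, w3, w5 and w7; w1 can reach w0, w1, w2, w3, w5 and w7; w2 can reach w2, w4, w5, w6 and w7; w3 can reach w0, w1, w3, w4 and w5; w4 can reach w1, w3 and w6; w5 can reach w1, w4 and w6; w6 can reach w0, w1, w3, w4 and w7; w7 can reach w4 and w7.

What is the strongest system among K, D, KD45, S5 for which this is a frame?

D

Serial (axiom D): yes — every world has a successor (e.g. w0 R w0).
Euclidean (axiom 5): no — w0 R w2 and w0 R w3, but not w2 R w3.
Transitive (axiom 4): no — w0 R w2 and w2 R w4, but not w0 R w4.
Reflexive (axiom T): no — w4 is not related to itself.
So F validates K, D; KD45 would additionally require R to be Euclidean and transitive. The strongest is D.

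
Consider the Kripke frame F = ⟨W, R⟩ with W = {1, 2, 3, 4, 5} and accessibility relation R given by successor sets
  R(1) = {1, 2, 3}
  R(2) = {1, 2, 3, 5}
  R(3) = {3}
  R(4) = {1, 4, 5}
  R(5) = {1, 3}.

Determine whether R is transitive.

No

Transitive: no — 1 R 2 and 2 R 5, but not 1 R 5.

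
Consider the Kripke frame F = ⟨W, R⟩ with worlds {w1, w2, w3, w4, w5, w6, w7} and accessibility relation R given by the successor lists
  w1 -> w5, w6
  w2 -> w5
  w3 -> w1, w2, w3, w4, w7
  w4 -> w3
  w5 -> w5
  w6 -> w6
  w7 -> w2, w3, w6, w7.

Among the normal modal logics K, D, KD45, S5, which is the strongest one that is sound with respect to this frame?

D

Serial (axiom D): yes — every world has a successor (e.g. w1 R w5).
Euclidean (axiom 5): no — w1 R w5 and w1 R w6, but not w5 R w6.
Transitive (axiom 4): no — w3 R w1 and w1 R w5, but not w3 R w5.
Reflexive (axiom T): no — w1 is not related to itself.
So F validates K, D; KD45 would additionally require R to be Euclidean and transitive. The strongest is D.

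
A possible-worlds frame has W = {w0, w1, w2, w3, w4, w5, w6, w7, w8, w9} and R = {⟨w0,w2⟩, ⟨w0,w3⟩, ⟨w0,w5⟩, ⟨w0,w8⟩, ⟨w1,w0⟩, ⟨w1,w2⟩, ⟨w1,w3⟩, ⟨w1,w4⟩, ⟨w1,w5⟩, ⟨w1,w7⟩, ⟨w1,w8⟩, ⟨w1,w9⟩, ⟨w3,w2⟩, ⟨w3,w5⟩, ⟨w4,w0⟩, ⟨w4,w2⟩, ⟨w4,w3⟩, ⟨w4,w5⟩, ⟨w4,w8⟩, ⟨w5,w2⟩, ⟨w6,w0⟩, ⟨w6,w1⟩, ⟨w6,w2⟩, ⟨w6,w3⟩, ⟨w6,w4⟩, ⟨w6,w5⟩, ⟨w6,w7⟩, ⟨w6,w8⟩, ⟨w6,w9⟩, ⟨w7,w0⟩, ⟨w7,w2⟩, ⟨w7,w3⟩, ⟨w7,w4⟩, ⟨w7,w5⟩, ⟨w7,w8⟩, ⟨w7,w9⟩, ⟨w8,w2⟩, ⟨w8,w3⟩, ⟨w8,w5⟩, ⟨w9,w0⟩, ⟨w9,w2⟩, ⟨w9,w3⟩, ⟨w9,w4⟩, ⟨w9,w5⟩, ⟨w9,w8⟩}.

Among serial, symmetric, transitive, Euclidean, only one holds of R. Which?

transitive

Serial: no — w2 has no R-successor.
Symmetric: no — w0 R w2 but not w2 R w0.
Transitive: yes — every two-step R-path is closed by a direct edge.
Euclidean: no — w0 R w2 and w0 R w3, but not w2 R w3.
Only transitive holds.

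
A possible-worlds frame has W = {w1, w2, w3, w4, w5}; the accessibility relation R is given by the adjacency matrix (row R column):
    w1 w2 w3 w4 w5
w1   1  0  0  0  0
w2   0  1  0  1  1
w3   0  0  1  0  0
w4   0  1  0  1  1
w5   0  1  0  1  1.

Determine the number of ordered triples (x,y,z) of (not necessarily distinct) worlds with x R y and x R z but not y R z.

R is Euclidean; there are no such tuples.

0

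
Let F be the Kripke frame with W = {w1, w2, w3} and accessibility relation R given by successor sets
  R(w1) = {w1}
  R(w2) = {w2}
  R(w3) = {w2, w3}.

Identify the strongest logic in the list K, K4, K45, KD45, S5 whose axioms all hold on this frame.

K4

Transitive (axiom 4): yes — every two-step R-path is closed by a direct edge.
Euclidean (axiom 5): no — w3 R w2 and w3 R w3, but not w2 R w3.
Serial (axiom D): yes — every world has a successor (e.g. w1 R w1).
Reflexive (axiom T): yes — every world is R-related to itself.
So F validates K, K4; K45 would additionally require R to be Euclidean. The strongest is K4.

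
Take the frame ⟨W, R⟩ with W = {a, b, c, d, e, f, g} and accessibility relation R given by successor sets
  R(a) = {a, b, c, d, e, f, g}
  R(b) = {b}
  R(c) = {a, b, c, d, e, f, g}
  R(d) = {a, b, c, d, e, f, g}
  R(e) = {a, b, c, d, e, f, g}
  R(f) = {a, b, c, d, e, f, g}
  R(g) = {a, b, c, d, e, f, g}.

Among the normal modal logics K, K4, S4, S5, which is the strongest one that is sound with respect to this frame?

Transitive (axiom 4): yes — every two-step R-path is closed by a direct edge.
Reflexive (axiom T): yes — every world is R-related to itself.
Euclidean (axiom 5): no — a R b and a R c, but not b R c.
So F validates K, K4, S4; S5 would additionally require R to be Euclidean. The strongest is S4.

S4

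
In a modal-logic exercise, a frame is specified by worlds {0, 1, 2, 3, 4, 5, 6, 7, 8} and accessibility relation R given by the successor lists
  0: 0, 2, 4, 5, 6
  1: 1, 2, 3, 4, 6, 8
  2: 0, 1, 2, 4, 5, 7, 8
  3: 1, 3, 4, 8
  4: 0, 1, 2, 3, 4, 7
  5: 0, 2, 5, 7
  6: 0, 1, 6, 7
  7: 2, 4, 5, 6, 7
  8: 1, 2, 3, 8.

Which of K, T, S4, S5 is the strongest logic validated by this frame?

T

Reflexive (axiom T): yes — every world is R-related to itself.
Transitive (axiom 4): no — 0 R 2 and 2 R 1, but not 0 R 1.
Euclidean (axiom 5): no — 0 R 2 and 0 R 6, but not 2 R 6.
So F validates K, T; S4 would additionally require R to be transitive. The strongest is T.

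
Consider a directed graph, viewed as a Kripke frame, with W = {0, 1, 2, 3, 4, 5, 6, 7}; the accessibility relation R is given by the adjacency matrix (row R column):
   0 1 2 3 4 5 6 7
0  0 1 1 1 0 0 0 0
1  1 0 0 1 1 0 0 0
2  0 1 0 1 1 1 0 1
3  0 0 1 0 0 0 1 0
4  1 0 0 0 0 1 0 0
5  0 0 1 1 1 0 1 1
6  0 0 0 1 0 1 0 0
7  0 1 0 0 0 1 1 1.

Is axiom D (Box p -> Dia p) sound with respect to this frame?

The schema D characterises exactly the serial frames.
Serial: yes — every world has a successor (e.g. 0 R 1).

Yes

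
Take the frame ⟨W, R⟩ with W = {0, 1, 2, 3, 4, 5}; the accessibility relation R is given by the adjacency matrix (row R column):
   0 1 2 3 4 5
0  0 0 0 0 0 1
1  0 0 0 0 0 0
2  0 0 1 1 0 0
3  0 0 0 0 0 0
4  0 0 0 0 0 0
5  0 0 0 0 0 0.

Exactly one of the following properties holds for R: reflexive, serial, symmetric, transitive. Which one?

Reflexive: no — 0 is not related to itself.
Serial: no — 1 has no R-successor.
Symmetric: no — 0 R 5 but not 5 R 0.
Transitive: yes — every two-step R-path is closed by a direct edge.
Only transitive holds.

transitive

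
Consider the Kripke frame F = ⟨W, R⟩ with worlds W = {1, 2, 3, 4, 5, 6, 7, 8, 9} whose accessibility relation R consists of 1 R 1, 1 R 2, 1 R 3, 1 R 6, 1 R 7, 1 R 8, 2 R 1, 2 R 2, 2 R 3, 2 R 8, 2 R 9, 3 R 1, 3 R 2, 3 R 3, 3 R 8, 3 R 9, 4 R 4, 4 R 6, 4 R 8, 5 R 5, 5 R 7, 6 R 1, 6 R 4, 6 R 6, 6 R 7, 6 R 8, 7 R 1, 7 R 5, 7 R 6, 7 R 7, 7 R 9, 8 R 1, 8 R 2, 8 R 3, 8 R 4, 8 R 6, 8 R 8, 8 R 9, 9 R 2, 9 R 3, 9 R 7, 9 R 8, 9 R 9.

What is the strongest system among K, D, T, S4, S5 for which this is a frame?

T

Serial (axiom D): yes — every world has a successor (e.g. 1 R 1).
Reflexive (axiom T): yes — every world is R-related to itself.
Transitive (axiom 4): no — 1 R 2 and 2 R 9, but not 1 R 9.
Euclidean (axiom 5): no — 1 R 2 and 1 R 6, but not 2 R 6.
So F validates K, D, T; S4 would additionally require R to be transitive. The strongest is T.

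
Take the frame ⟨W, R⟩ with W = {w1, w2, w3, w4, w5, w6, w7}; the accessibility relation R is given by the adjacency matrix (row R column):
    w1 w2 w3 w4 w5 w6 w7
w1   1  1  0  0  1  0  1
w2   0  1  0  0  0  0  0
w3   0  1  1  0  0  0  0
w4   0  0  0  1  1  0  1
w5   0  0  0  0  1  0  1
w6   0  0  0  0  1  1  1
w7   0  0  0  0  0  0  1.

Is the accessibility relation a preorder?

Reflexive: yes — every world is R-related to itself.
Transitive: yes — every two-step R-path is closed by a direct edge.
So R is a preorder.

Yes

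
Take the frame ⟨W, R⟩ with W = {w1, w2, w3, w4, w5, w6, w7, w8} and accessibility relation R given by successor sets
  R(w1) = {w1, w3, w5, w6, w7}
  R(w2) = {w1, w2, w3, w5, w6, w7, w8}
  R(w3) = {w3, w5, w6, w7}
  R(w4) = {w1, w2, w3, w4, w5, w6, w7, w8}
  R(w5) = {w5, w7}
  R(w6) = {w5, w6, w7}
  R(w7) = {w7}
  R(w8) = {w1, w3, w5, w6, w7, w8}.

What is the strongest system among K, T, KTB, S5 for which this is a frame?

T

Reflexive (axiom T): yes — every world is R-related to itself.
Symmetric (axiom B): no — w1 R w3 but not w3 R w1.
Euclidean (axiom 5): no — w1 R w5 and w1 R w3, but not w5 R w3.
So F validates K, T; KTB would additionally require R to be symmetric. The strongest is T.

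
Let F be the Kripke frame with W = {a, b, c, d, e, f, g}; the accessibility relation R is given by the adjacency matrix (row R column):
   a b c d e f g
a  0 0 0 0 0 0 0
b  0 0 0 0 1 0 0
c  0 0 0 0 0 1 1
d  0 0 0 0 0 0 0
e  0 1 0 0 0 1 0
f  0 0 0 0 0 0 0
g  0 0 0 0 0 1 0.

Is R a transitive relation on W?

No

Transitive: no — b R e and e R f, but not b R f.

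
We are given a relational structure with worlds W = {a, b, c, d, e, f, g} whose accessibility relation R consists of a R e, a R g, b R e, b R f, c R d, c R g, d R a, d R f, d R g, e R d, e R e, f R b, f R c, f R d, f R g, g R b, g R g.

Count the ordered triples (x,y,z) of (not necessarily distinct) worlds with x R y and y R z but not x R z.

Enumerating: (a,e,d), (a,g,b), (b,e,d), (b,f,b), (b,f,c), (b,f,d), (b,f,g), (c,d,a), (c,d,f), (c,g,b), (d,a,e), (d,f,b), … and 12 more.
Total: 24.

24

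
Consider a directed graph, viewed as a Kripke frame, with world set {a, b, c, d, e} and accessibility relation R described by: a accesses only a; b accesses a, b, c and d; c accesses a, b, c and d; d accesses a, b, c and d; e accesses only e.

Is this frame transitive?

Transitive: yes — every two-step R-path is closed by a direct edge.

Yes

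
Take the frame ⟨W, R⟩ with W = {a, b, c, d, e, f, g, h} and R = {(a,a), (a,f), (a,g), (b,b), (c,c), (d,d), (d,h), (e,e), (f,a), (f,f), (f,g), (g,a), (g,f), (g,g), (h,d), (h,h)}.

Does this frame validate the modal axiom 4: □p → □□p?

Yes

The schema 4 characterises exactly the transitive frames.
Transitive: yes — every two-step R-path is closed by a direct edge.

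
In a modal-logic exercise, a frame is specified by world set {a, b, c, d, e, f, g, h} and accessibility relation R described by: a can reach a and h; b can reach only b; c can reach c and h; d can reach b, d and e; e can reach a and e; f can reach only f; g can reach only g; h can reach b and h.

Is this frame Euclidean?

No

Euclidean: no — d R b and d R e, but not b R e.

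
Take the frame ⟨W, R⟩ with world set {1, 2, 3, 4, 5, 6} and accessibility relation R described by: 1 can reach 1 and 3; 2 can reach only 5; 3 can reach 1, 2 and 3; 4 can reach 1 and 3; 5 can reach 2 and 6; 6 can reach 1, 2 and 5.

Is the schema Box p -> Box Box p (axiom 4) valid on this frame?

The schema 4 characterises exactly the transitive frames.
Transitive: no — 1 R 3 and 3 R 2, but not 1 R 2.

No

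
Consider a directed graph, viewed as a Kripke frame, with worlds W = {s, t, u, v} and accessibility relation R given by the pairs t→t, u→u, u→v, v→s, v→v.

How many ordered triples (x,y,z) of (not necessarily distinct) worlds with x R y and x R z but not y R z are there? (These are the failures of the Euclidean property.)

Enumerating: (u,v,u), (v,s,s), (v,s,v).

3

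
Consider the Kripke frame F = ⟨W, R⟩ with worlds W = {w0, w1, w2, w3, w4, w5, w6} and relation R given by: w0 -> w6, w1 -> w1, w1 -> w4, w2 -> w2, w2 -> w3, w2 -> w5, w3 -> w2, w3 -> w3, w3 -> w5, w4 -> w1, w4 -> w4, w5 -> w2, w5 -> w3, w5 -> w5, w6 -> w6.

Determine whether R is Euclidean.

Euclidean: yes — any two successors of a common world are R-related.

Yes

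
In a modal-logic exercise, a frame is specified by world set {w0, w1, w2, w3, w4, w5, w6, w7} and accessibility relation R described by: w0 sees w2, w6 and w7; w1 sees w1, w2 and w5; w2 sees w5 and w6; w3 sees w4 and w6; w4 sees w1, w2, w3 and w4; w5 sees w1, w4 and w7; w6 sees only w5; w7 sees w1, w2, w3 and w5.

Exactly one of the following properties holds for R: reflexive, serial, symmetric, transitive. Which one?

Reflexive: no — w0 is not related to itself.
Serial: yes — every world has a successor (e.g. w0 R w2).
Symmetric: no — w0 R w2 but not w2 R w0.
Transitive: no — w0 R w2 and w2 R w5, but not w0 R w5.
Only serial holds.

serial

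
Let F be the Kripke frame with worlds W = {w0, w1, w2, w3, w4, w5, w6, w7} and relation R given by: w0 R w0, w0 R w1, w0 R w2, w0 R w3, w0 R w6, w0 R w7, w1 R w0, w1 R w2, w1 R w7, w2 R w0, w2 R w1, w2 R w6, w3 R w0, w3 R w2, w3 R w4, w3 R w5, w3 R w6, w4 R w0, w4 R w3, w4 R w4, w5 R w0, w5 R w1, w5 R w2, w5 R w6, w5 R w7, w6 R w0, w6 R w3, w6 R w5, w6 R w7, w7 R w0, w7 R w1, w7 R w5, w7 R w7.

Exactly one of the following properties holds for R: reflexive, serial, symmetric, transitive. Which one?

serial

Reflexive: no — w1 is not related to itself.
Serial: yes — every world has a successor (e.g. w0 R w0).
Symmetric: no — w2 R w6 but not w6 R w2.
Transitive: no — w0 R w3 and w3 R w4, but not w0 R w4.
Only serial holds.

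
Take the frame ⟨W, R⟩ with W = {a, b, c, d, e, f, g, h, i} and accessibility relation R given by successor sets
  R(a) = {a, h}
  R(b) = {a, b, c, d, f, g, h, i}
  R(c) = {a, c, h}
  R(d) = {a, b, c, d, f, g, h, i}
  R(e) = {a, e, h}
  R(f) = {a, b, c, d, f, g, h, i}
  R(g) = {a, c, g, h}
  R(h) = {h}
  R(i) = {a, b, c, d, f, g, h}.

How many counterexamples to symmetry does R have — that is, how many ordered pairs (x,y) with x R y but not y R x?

Enumerating: (a,h), (b,a), (b,c), (b,g), (b,h), (c,a), (c,h), (d,a), (d,c), (d,g), (d,h), (e,a), … and 12 more.
Total: 24.

24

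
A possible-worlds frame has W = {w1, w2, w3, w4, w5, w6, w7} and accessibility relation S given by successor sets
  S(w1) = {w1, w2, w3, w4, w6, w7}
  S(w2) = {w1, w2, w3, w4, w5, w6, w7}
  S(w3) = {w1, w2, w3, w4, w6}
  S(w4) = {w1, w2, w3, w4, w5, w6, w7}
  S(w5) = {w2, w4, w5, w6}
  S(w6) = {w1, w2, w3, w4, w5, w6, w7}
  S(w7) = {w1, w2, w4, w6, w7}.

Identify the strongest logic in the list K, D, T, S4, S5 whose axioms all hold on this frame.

T

Serial (axiom D): yes — every world has a successor (e.g. w1 S w1).
Reflexive (axiom T): yes — every world is S-related to itself.
Transitive (axiom 4): no — w1 S w2 and w2 S w5, but not w1 S w5.
Euclidean (axiom 5): no — w1 S w3 and w1 S w7, but not w3 S w7.
So F validates K, D, T; S4 would additionally require S to be transitive. The strongest is T.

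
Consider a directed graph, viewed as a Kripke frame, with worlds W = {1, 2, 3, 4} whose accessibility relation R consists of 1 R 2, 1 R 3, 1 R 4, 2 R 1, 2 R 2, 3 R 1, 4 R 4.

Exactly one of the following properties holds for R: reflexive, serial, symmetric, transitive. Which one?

serial

Reflexive: no — 1 is not related to itself.
Serial: yes — every world has a successor (e.g. 1 R 2).
Symmetric: no — 1 R 4 but not 4 R 1.
Transitive: no — 2 R 1 and 1 R 3, but not 2 R 3.
Only serial holds.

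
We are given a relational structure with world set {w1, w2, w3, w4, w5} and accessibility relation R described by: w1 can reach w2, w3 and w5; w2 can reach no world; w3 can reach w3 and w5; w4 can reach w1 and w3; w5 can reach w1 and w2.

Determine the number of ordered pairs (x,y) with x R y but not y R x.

6

Enumerating: (w1,w2), (w1,w3), (w3,w5), (w4,w1), (w4,w3), (w5,w2).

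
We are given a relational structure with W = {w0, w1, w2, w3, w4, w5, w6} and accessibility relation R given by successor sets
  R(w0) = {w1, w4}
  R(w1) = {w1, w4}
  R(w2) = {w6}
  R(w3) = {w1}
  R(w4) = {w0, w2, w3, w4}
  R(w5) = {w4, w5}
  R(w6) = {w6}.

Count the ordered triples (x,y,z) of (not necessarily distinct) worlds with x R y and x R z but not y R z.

Enumerating: (w0,w4,w1), (w1,w4,w1), (w4,w0,w0), (w4,w0,w2), (w4,w0,w3), (w4,w2,w0), (w4,w2,w2), (w4,w2,w3), (w4,w2,w4), (w4,w3,w0), (w4,w3,w2), (w4,w3,w3), (w4,w3,w4), (w5,w4,w5).

14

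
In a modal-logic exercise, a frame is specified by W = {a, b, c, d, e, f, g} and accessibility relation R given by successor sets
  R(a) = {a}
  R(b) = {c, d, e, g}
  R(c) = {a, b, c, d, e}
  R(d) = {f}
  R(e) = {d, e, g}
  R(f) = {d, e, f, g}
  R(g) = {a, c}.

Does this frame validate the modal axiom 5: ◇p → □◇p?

No

Axiom 5 corresponds to the accessibility relation being Euclidean.
Euclidean: no — b R c and b R g, but not c R g.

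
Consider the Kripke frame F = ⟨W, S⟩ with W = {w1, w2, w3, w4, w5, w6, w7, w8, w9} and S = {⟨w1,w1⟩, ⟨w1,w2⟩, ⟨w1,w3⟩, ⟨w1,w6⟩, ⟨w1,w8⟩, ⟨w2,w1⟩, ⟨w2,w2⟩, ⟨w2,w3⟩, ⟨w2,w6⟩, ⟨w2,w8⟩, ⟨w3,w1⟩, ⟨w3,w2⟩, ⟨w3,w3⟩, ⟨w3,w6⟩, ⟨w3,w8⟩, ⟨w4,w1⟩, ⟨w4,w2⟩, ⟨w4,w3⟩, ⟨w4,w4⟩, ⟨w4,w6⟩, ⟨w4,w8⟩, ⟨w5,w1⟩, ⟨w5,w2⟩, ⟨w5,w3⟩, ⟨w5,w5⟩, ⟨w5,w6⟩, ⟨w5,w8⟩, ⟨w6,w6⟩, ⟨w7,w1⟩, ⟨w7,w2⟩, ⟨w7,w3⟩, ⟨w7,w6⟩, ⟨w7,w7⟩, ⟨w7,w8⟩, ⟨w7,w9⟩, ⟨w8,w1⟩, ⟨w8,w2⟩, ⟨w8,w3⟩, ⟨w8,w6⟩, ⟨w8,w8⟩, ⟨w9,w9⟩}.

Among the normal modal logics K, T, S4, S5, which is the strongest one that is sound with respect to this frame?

S4

Reflexive (axiom T): yes — every world is S-related to itself.
Transitive (axiom 4): yes — every two-step S-path is closed by a direct edge.
Euclidean (axiom 5): no — w1 S w6 and w1 S w2, but not w6 S w2.
So F validates K, T, S4; S5 would additionally require S to be Euclidean. The strongest is S4.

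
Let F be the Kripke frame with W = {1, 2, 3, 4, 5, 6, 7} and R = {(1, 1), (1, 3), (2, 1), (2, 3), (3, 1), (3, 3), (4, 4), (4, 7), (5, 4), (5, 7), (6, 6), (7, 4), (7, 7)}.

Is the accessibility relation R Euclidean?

Euclidean: yes — any two successors of a common world are R-related.

Yes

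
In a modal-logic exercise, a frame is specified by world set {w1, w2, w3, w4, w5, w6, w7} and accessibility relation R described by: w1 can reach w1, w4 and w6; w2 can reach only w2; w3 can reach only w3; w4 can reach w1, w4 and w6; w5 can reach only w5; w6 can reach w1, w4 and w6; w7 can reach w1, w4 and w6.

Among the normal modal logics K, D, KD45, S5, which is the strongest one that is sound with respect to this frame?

KD45

Serial (axiom D): yes — every world has a successor (e.g. w1 R w1).
Euclidean (axiom 5): yes — any two successors of a common world are R-related.
Transitive (axiom 4): yes — every two-step R-path is closed by a direct edge.
Reflexive (axiom T): no — w7 is not related to itself.
So F validates K, D, KD45; S5 would additionally require R to be reflexive. The strongest is KD45.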